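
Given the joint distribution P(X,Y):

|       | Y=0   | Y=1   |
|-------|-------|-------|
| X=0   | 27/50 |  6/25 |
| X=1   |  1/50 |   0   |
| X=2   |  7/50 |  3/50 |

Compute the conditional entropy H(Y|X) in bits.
0.8708 bits

H(Y|X) = H(X,Y) - H(X)

H(X,Y) = -Σ_{x,y} P(x,y) log₂ P(x,y). Per-cell terms -P(x,y)·log₂P(x,y):
  X=0: 0.48004, 0.49413
  X=1: 0.11288, 0.00000
  X=2: 0.39711, 0.24353
  (cells with P = 0 contribute 0)
Sum of the 6 terms: H(X,Y) = 1.7277 bits

Marginal of X (row sums):
  P(X=0) = 27/50 + 6/25 = 39/50
  P(X=1) = 1/50 + 0 = 1/50
  P(X=2) = 7/50 + 3/50 = 1/5
H(X) = -[(39/50)·log₂(39/50) + (1/50)·log₂(1/50) + (1/5)·log₂(1/5)]
  = 0.27959 + 0.11288 + 0.46439 = 0.8569 bits

H(Y|X) = H(X,Y) - H(X) = 1.7277 - 0.8569 = 0.8708 bits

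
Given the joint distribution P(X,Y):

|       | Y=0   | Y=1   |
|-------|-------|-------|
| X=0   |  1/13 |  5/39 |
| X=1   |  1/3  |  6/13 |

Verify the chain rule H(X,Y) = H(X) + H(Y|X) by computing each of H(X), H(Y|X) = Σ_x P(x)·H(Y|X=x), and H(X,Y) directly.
H(X) = 0.7321 bits, H(Y|X) = 0.9757 bits, H(X,Y) = 1.7077 bits

Marginal of X (row sums):
  P(X=0) = 1/13 + 5/39 = 8/39
  P(X=1) = 1/3 + 6/13 = 31/39
H(X) = -[(8/39)·log₂(8/39) + (31/39)·log₂(31/39)]
  = 0.46880 + 0.26327 = 0.7321 bits

H(Y|X) = Σ_x P(x)·H(Y|X=x):
  X=0: P(X=0) = 8/39, P(Y|X=0) = (3/8, 5/8) → H(Y|X=0) = 0.95443
  X=1: P(X=1) = 31/39, P(Y|X=1) = (13/31, 18/31) → H(Y|X=1) = 0.98115
H(Y|X) = (8/39)·0.95443 + (31/39)·0.98115 = 0.9757 bits

H(X,Y) = -Σ_{x,y} P(x,y) log₂ P(x,y). Per-cell terms -P(x,y)·log₂P(x,y):
  X=0: 0.28465, 0.37993
  X=1: 0.52832, 0.51484
Sum of the 4 terms: H(X,Y) = 1.7077 bits

Chain rule check:
  H(X) + H(Y|X) = 0.7321 + 0.9757 = 1.7078 bits
  H(X,Y) = 1.7077 bits
✓ Chain rule verified (Δ = 0.0001 is 4-dp rounding noise: each of the three values was rounded independently).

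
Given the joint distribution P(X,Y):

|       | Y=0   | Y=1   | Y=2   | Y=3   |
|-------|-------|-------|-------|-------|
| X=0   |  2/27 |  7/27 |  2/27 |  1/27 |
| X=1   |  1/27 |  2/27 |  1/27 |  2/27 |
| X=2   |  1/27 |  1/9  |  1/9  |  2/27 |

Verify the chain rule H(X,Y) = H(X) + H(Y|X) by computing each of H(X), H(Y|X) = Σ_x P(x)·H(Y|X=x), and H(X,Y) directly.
H(X) = 1.5305 bits, H(Y|X) = 1.7740 bits, H(X,Y) = 3.3045 bits

Marginal of X (row sums):
  P(X=0) = 2/27 + 7/27 + 2/27 + 1/27 = 4/9
  P(X=1) = 1/27 + 2/27 + 1/27 + 2/27 = 2/9
  P(X=2) = 1/27 + 1/9 + 1/9 + 2/27 = 1/3
H(X) = -[(4/9)·log₂(4/9) + (2/9)·log₂(2/9) + (1/3)·log₂(1/3)]
  = 0.51997 + 0.48221 + 0.52832 = 1.5305 bits

H(Y|X) = Σ_x P(x)·H(Y|X=x):
  X=0: P(X=0) = 4/9, P(Y|X=0) = (1/6, 7/12, 1/6, 1/12) → H(Y|X=0) = 1.61401
  X=1: P(X=1) = 2/9, P(Y|X=1) = (1/6, 1/3, 1/6, 1/3) → H(Y|X=1) = 1.91830
  X=2: P(X=2) = 1/3, P(Y|X=2) = (1/9, 1/3, 1/3, 2/9) → H(Y|X=2) = 1.89106
H(Y|X) = (4/9)·1.61401 + (2/9)·1.91830 + (1/3)·1.89106 = 1.7740 bits

H(X,Y) = -Σ_{x,y} P(x,y) log₂ P(x,y). Per-cell terms -P(x,y)·log₂P(x,y):
  X=0: 0.27814, 0.50492, 0.27814, 0.17611
  X=1: 0.17611, 0.27814, 0.17611, 0.27814
  X=2: 0.17611, 0.35221, 0.35221, 0.27814
Sum of the 12 terms: H(X,Y) = 3.3045 bits

Chain rule check:
  H(X) + H(Y|X) = 1.5305 + 1.7740 = 3.3045 bits
  H(X,Y) = 3.3045 bits
✓ Chain rule verified.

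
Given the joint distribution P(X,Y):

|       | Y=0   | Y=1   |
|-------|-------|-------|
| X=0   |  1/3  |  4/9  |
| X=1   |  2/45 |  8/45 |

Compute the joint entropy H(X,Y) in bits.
1.6909 bits

H(X,Y) = -Σ_{x,y} P(x,y) log₂ P(x,y). Per-cell terms -P(x,y)·log₂P(x,y):
  X=0: 0.5283, 0.5200
  X=1: 0.1996, 0.4430
Sum of the 4 terms: H(X,Y) = 1.6909 bits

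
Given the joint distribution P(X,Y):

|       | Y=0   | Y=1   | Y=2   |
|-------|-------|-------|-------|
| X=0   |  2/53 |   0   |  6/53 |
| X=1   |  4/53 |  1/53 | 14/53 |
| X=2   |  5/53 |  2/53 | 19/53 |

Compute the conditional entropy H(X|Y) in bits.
1.4303 bits

H(X|Y) = H(X,Y) - H(Y)

H(X,Y) = -Σ_{x,y} P(x,y) log₂ P(x,y). Per-cell terms -P(x,y)·log₂P(x,y):
  X=0: 0.178412, 0.000000, 0.355807
  X=1: 0.281352, 0.108074, 0.507319
  X=2: 0.321320, 0.178412, 0.530564
  (cells with P = 0 contribute 0)
Sum of the 9 terms: H(X,Y) = 2.46126 bits

Marginal of Y (column sums):
  P(Y=0) = 2/53 + 4/53 + 5/53 = 11/53
  P(Y=1) = 0 + 1/53 + 2/53 = 3/53
  P(Y=2) = 6/53 + 14/53 + 19/53 = 39/53
H(Y) = -[(11/53)·log₂(11/53) + (3/53)·log₂(3/53) + (39/53)·log₂(39/53)]
  = 0.470818 + 0.234507 + 0.325627 = 1.03095 bits

H(X|Y) = H(X,Y) - H(Y) = 2.46126 - 1.03095 = 1.4303 bits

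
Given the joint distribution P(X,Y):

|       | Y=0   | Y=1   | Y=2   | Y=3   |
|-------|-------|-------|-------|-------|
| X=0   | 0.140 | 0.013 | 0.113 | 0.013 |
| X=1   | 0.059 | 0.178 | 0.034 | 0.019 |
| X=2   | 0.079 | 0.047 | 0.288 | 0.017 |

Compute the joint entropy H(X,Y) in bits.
2.9879 bits

H(X,Y) = -Σ_{x,y} P(x,y) log₂ P(x,y). Per-cell terms -P(x,y)·log₂P(x,y):
  X=0: 0.39711, 0.08145, 0.35545, 0.08145
  X=1: 0.24091, 0.44323, 0.16586, 0.10864
  X=2: 0.28930, 0.20733, 0.51721, 0.09993
Sum of the 12 terms: H(X,Y) = 2.9879 bits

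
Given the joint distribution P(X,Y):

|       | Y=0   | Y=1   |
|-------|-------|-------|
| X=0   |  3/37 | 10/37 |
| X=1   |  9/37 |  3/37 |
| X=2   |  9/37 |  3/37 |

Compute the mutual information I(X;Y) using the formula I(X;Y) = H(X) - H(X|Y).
0.1867 bits

I(X;Y) = H(X) - H(X|Y)

Marginal of X (row sums):
  P(X=0) = 3/37 + 10/37 = 13/37
  P(X=1) = 9/37 + 3/37 = 12/37
  P(X=2) = 9/37 + 3/37 = 12/37
H(X) = -[(13/37)·log₂(13/37) + (12/37)·log₂(12/37) + (12/37)·log₂(12/37)]
  = 0.53019 + 0.52686 + 0.52686 = 1.5839 bits

Marginal of Y (column sums):
  P(Y=0) = 3/37 + 9/37 + 9/37 = 21/37
  P(Y=1) = 10/37 + 3/37 + 3/37 = 16/37
H(X|Y) = Σ_y P(y)·H(X|Y=y):
  Y=0: P(Y=0) = 21/37, P(X|Y=0) = (1/7, 3/7, 3/7) → H(X|Y=0) = 1.44882
  Y=1: P(Y=1) = 16/37, P(X|Y=1) = (5/8, 3/16, 3/16) → H(X|Y=1) = 1.32943
H(X|Y) = (21/37)·1.44882 + (16/37)·1.32943 = 1.3972 bits

I(X;Y) = H(X) - H(X|Y) = 1.5839 - 1.3972 = 0.1867 bits

Cross-check via I(X;Y) = H(X) + H(Y) - H(X,Y): computing H(Y) from the column sums and H(X,Y) from the 6 cells in the same way gives H(Y) = 0.9868 bits and H(X,Y) = 2.3840 bits, so
I(X;Y) = 1.5839 + 0.9868 - 2.3840 = 0.1867 bits ✓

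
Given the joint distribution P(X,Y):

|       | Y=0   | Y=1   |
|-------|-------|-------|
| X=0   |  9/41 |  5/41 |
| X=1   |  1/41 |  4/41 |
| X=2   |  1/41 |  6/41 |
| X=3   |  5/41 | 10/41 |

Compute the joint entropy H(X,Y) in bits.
2.7118 bits

H(X,Y) = -Σ_{x,y} P(x,y) log₂ P(x,y). Per-cell terms -P(x,y)·log₂P(x,y):
  X=0: 0.4802, 0.3702
  X=1: 0.1307, 0.3276
  X=2: 0.1307, 0.4057
  X=3: 0.3702, 0.4965
Sum of the 8 terms: H(X,Y) = 2.7118 bits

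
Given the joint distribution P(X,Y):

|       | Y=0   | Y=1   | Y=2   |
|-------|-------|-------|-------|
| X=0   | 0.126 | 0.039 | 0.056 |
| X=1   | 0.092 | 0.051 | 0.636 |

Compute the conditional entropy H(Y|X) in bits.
0.9809 bits

H(Y|X) = H(X,Y) - H(X)

H(X,Y) = -Σ_{x,y} P(x,y) log₂ P(x,y). Per-cell terms -P(x,y)·log₂P(x,y):
  X=0: 0.376552, 0.182535, 0.232872
  X=1: 0.316684, 0.218961, 0.415245
Sum of the 6 terms: H(X,Y) = 1.74285 bits

Marginal of X (row sums):
  P(X=0) = 0.126 + 0.039 + 0.056 = 0.221
  P(X=1) = 0.092 + 0.051 + 0.636 = 0.779
H(X) = -[0.221·log₂(0.221) + 0.779·log₂(0.779)]
  = 0.481312 + 0.280677 = 0.76199 bits

H(Y|X) = H(X,Y) - H(X) = 1.74285 - 0.76199 = 0.9809 bits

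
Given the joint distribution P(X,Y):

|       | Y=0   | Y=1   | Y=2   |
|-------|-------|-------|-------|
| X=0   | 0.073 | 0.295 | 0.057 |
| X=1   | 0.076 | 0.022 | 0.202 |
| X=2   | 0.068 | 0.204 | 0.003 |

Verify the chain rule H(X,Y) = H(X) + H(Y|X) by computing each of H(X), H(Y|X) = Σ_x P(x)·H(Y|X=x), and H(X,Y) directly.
H(X) = 1.5579 bits, H(Y|X) = 1.0994 bits, H(X,Y) = 2.6573 bits

Marginal of X (row sums):
  P(X=0) = 0.073 + 0.295 + 0.057 = 0.425
  P(X=1) = 0.076 + 0.022 + 0.202 = 0.300
  P(X=2) = 0.068 + 0.204 + 0.003 = 0.275
H(X) = -[0.425·log₂(0.425) + 0.300·log₂(0.300) + 0.275·log₂(0.275)]
  = 0.52465 + 0.52109 + 0.51219 = 1.5579 bits

H(Y|X) = Σ_x P(x)·H(Y|X=x):
  X=0: P(X=0) = 0.425, P(Y|X=0) = (73/425, 59/85, 57/425) → H(Y|X=0) = 1.19089
  X=1: P(X=1) = 0.300, P(Y|X=1) = (19/75, 11/150, 101/150) → H(Y|X=1) = 1.16246
  X=2: P(X=2) = 0.275, P(Y|X=2) = (68/275, 204/275, 3/275) → H(Y|X=2) = 0.88919
H(Y|X) = 0.425·1.19089 + 0.300·1.16246 + 0.275·0.88919 = 1.0994 bits

H(X,Y) = -Σ_{x,y} P(x,y) log₂ P(x,y). Per-cell terms -P(x,y)·log₂P(x,y):
  X=0: 0.27565, 0.51956, 0.23557
  X=1: 0.28256, 0.12114, 0.46613
  X=2: 0.26373, 0.46785, 0.02514
Sum of the 9 terms: H(X,Y) = 2.6573 bits

Chain rule check:
  H(X) + H(Y|X) = 1.5579 + 1.0994 = 2.6573 bits
  H(X,Y) = 2.6573 bits
✓ Chain rule verified.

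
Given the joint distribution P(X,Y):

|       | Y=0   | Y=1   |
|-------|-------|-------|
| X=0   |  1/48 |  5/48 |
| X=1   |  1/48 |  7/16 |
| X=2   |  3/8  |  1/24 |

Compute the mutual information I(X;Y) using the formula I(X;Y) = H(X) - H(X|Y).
0.5809 bits

I(X;Y) = H(X) - H(X|Y)

Marginal of X (row sums):
  P(X=0) = 1/48 + 5/48 = 1/8
  P(X=1) = 1/48 + 7/16 = 11/24
  P(X=2) = 3/8 + 1/24 = 5/12
H(X) = -[(1/8)·log₂(1/8) + (11/24)·log₂(11/24) + (5/12)·log₂(5/12)]
  = 0.37500 + 0.51587 + 0.52626 = 1.4171 bits

Marginal of Y (column sums):
  P(Y=0) = 1/48 + 1/48 + 3/8 = 5/12
  P(Y=1) = 5/48 + 7/16 + 1/24 = 7/12
H(X|Y) = Σ_y P(y)·H(X|Y=y):
  Y=0: P(Y=0) = 5/12, P(X|Y=0) = (1/20, 1/20, 9/10) → H(X|Y=0) = 0.56900
  Y=1: P(Y=1) = 7/12, P(X|Y=1) = (5/28, 3/4, 1/14) → H(X|Y=1) = 1.02706
H(X|Y) = (5/12)·0.56900 + (7/12)·1.02706 = 0.8362 bits

I(X;Y) = H(X) - H(X|Y) = 1.4171 - 0.8362 = 0.5809 bits

Cross-check via I(X;Y) = H(X) + H(Y) - H(X,Y): computing H(Y) from the column sums and H(X,Y) from the 6 cells in the same way gives H(Y) = 0.9799 bits and H(X,Y) = 1.8161 bits, so
I(X;Y) = 1.4171 + 0.9799 - 1.8161 = 0.5809 bits ✓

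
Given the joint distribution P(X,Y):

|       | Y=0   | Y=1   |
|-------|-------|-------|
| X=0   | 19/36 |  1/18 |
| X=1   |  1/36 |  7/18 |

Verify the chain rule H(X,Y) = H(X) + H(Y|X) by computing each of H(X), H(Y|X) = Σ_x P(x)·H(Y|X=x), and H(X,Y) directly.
H(X) = 0.9799 bits, H(Y|X) = 0.4119 bits, H(X,Y) = 1.3918 bits

Marginal of X (row sums):
  P(X=0) = 19/36 + 1/18 = 7/12
  P(X=1) = 1/36 + 7/18 = 5/12
H(X) = -[(7/12)·log₂(7/12) + (5/12)·log₂(5/12)]
  = 0.4536 + 0.5263 = 0.9799 bits

H(Y|X) = Σ_x P(x)·H(Y|X=x):
  X=0: P(X=0) = 7/12, P(Y|X=0) = (19/21, 2/21) → H(Y|X=0) = 0.4537
  X=1: P(X=1) = 5/12, P(Y|X=1) = (1/15, 14/15) → H(Y|X=1) = 0.3534
H(Y|X) = (7/12)·0.4537 + (5/12)·0.3534 = 0.4119 bits

H(X,Y) = -Σ_{x,y} P(x,y) log₂ P(x,y). Per-cell terms -P(x,y)·log₂P(x,y):
  X=0: 0.4866, 0.2317
  X=1: 0.1436, 0.5299
Sum of the 4 terms: H(X,Y) = 1.3918 bits

Chain rule check:
  H(X) + H(Y|X) = 0.9799 + 0.4119 = 1.3918 bits
  H(X,Y) = 1.3918 bits
✓ Chain rule verified.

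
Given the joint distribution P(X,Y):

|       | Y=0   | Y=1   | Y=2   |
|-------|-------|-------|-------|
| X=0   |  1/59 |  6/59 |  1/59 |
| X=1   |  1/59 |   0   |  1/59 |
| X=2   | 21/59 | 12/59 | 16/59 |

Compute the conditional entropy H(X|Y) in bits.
0.6676 bits

H(X|Y) = H(X,Y) - H(Y)

H(X,Y) = -Σ_{x,y} P(x,y) log₂ P(x,y). Per-cell terms -P(x,y)·log₂P(x,y):
  X=0: 0.0997058, 0.3353573, 0.0997058
  X=1: 0.0997058, 0.0000000, 0.0997058
  X=2: 0.5304549, 0.4673249, 0.5105473
  (cells with P = 0 contribute 0)
Sum of the 9 terms: H(X,Y) = 2.242508 bits

Marginal of Y (column sums):
  P(Y=0) = 1/59 + 1/59 + 21/59 = 23/59
  P(Y=1) = 6/59 + 0 + 12/59 = 18/59
  P(Y=2) = 1/59 + 1/59 + 16/59 = 18/59
H(Y) = -[(23/59)·log₂(23/59) + (18/59)·log₂(18/59) + (18/59)·log₂(18/59)]
  = 0.5298113 + 0.5225242 + 0.5225242 = 1.574860 bits

H(X|Y) = H(X,Y) - H(Y) = 2.242508 - 1.574860 = 0.6676 bits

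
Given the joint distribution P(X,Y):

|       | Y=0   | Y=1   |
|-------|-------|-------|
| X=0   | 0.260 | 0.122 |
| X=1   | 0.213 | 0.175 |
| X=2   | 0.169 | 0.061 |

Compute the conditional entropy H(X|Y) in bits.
1.5294 bits

H(X|Y) = H(X,Y) - H(Y)

H(X,Y) = -Σ_{x,y} P(x,y) log₂ P(x,y). Per-cell terms -P(x,y)·log₂P(x,y):
  X=0: 0.505288, 0.370276
  X=1: 0.475219, 0.440050
  X=2: 0.433469, 0.246138
Sum of the 6 terms: H(X,Y) = 2.47044 bits

Marginal of Y (column sums):
  P(Y=0) = 0.260 + 0.213 + 0.169 = 0.642
  P(Y=1) = 0.122 + 0.175 + 0.061 = 0.358
H(Y) = -[0.642·log₂(0.642) + 0.358·log₂(0.358)]
  = 0.410466 + 0.530545 = 0.94101 bits

H(X|Y) = H(X,Y) - H(Y) = 2.47044 - 0.94101 = 1.5294 bits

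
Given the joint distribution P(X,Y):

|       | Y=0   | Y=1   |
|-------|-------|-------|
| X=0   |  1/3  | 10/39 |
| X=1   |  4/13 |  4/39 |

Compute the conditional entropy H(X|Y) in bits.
0.9501 bits

H(X|Y) = H(X,Y) - H(Y)

H(X,Y) = -Σ_{x,y} P(x,y) log₂ P(x,y). Per-cell terms -P(x,y)·log₂P(x,y):
  X=0: 0.528321, 0.503455
  X=1: 0.523212, 0.336964
Sum of the 4 terms: H(X,Y) = 1.89195 bits

Marginal of Y (column sums):
  P(Y=0) = 1/3 + 4/13 = 25/39
  P(Y=1) = 10/39 + 4/39 = 14/39
H(Y) = -[(25/39)·log₂(25/39) + (14/39)·log₂(14/39)]
  = 0.411247 + 0.530581 = 0.94183 bits

H(X|Y) = H(X,Y) - H(Y) = 1.89195 - 0.94183 = 0.9501 bits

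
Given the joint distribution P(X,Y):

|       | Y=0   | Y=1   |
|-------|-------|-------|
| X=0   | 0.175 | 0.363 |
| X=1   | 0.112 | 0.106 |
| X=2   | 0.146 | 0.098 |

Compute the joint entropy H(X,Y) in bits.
2.4014 bits

H(X,Y) = -Σ_{x,y} P(x,y) log₂ P(x,y). Per-cell terms -P(x,y)·log₂P(x,y):
  X=0: 0.4401, 0.5307
  X=1: 0.3537, 0.3432
  X=2: 0.4053, 0.3284
Sum of the 6 terms: H(X,Y) = 2.4014 bits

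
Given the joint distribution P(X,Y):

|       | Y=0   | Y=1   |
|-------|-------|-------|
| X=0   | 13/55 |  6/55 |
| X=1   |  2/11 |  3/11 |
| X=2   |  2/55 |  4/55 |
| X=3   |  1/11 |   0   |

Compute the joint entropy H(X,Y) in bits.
2.5623 bits

H(X,Y) = -Σ_{x,y} P(x,y) log₂ P(x,y). Per-cell terms -P(x,y)·log₂P(x,y):
  X=0: 0.49185, 0.34870
  X=1: 0.44717, 0.51122
  X=2: 0.17387, 0.27501
  X=3: 0.31449, 0.00000
  (cells with P = 0 contribute 0)
Sum of the 8 terms: H(X,Y) = 2.5623 bits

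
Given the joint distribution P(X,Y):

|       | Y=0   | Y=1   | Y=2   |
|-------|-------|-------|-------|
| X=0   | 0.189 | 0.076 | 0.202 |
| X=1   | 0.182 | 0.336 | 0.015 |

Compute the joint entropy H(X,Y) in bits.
2.2699 bits

H(X,Y) = -Σ_{x,y} P(x,y) log₂ P(x,y). Per-cell terms -P(x,y)·log₂P(x,y):
  X=0: 0.45427, 0.28256, 0.46613
  X=1: 0.44735, 0.52868, 0.09088
Sum of the 6 terms: H(X,Y) = 2.2699 bits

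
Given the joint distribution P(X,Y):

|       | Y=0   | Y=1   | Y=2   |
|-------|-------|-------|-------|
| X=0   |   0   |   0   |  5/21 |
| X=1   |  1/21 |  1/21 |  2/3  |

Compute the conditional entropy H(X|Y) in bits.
0.7523 bits

H(X|Y) = H(X,Y) - H(Y)

H(X,Y) = -Σ_{x,y} P(x,y) log₂ P(x,y). Per-cell terms -P(x,y)·log₂P(x,y):
  X=0: 0.000000, 0.000000, 0.492950
  X=1: 0.209158, 0.209158, 0.389975
  (cells with P = 0 contribute 0)
Sum of the 6 terms: H(X,Y) = 1.30124 bits

Marginal of Y (column sums):
  P(Y=0) = 0 + 1/21 = 1/21
  P(Y=1) = 0 + 1/21 = 1/21
  P(Y=2) = 5/21 + 2/3 = 19/21
H(Y) = -[(1/21)·log₂(1/21) + (1/21)·log₂(1/21) + (19/21)·log₂(19/21)]
  = 0.209158 + 0.209158 + 0.130638 = 0.54895 bits

H(X|Y) = H(X,Y) - H(Y) = 1.30124 - 0.54895 = 0.7523 bits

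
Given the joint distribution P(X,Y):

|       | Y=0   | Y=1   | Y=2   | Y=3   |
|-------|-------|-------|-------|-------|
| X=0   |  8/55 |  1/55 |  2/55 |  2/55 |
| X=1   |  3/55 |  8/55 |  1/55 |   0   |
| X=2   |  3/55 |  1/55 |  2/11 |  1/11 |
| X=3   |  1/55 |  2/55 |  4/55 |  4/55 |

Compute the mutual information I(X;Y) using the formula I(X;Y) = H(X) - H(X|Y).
0.4229 bits

I(X;Y) = H(X) - H(X|Y)

Marginal of X (row sums):
  P(X=0) = 8/55 + 1/55 + 2/55 + 2/55 = 13/55
  P(X=1) = 3/55 + 8/55 + 1/55 + 0 = 12/55
  P(X=2) = 3/55 + 1/55 + 2/11 + 1/11 = 19/55
  P(X=3) = 1/55 + 2/55 + 4/55 + 4/55 = 1/5
H(X) = -[(13/55)·log₂(13/55) + (12/55)·log₂(12/55) + (19/55)·log₂(19/55) + (1/5)·log₂(1/5)]
  = 0.4919 + 0.4792 + 0.5297 + 0.4644 = 1.9652 bits

Marginal of Y (column sums):
  P(Y=0) = 8/55 + 3/55 + 3/55 + 1/55 = 3/11
  P(Y=1) = 1/55 + 8/55 + 1/55 + 2/55 = 12/55
  P(Y=2) = 2/55 + 1/55 + 2/11 + 4/55 = 17/55
  P(Y=3) = 2/55 + 0 + 1/11 + 4/55 = 1/5
H(X|Y) = Σ_y P(y)·H(X|Y=y):
  Y=0: P(Y=0) = 3/11, P(X|Y=0) = (8/15, 1/5, 1/5, 1/15) → H(X|Y=0) = 1.6729
  Y=1: P(Y=1) = 12/55, P(X|Y=1) = (1/12, 2/3, 1/12, 1/6) → H(X|Y=1) = 1.4183
  Y=2: P(Y=2) = 17/55, P(X|Y=2) = (2/17, 1/17, 10/17, 4/17) → H(X|Y=2) = 1.5452
  Y=3: P(Y=3) = 1/5, P(X|Y=3) = (2/11, 0, 5/11, 4/11) → H(X|Y=3) = 1.4949
H(X|Y) = (3/11)·1.6729 + (12/55)·1.4183 + (17/55)·1.5452 + (1/5)·1.4949 = 1.5423 bits

I(X;Y) = H(X) - H(X|Y) = 1.9652 - 1.5423 = 0.4229 bits

Cross-check via I(X;Y) = H(X) + H(Y) - H(X,Y): computing H(Y) from the column sums and H(X,Y) from the 16 cells in the same way gives H(Y) = 1.9784 bits and H(X,Y) = 3.5207 bits, so
I(X;Y) = 1.9652 + 1.9784 - 3.5207 = 0.4229 bits ✓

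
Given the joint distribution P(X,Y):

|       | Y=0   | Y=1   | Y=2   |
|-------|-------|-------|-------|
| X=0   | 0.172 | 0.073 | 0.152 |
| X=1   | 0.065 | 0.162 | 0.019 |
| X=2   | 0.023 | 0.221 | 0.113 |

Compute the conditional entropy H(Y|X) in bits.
1.3205 bits

H(Y|X) = H(X,Y) - H(X)

H(X,Y) = -Σ_{x,y} P(x,y) log₂ P(x,y). Per-cell terms -P(x,y)·log₂P(x,y):
  X=0: 0.4367974, 0.2756451, 0.4131142
  X=1: 0.2563221, 0.4254014, 0.1086393
  X=2: 0.1251711, 0.4813119, 0.3554534
Sum of the 9 terms: H(X,Y) = 2.877856 bits

Marginal of X (row sums):
  P(X=0) = 0.172 + 0.073 + 0.152 = 0.397
  P(X=1) = 0.065 + 0.162 + 0.019 = 0.246
  P(X=2) = 0.023 + 0.221 + 0.113 = 0.357
H(X) = -[0.397·log₂(0.397) + 0.246·log₂(0.246) + 0.357·log₂(0.357)]
  = 0.5291173 + 0.4977244 + 0.5305034 = 1.557345 bits

H(Y|X) = H(X,Y) - H(X) = 2.877856 - 1.557345 = 1.3205 bits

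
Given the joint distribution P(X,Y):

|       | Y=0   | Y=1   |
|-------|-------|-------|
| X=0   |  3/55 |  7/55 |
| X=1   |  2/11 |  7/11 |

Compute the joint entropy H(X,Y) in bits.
1.4695 bits

H(X,Y) = -Σ_{x,y} P(x,y) log₂ P(x,y). Per-cell terms -P(x,y)·log₂P(x,y):
  X=0: 0.22889, 0.37851
  X=1: 0.44717, 0.41496
Sum of the 4 terms: H(X,Y) = 1.4695 bits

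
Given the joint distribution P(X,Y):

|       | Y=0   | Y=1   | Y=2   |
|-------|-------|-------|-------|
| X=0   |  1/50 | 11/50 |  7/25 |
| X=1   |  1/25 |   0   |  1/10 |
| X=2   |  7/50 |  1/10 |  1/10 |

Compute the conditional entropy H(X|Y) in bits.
1.1884 bits

H(X|Y) = H(X,Y) - H(Y)

H(X,Y) = -Σ_{x,y} P(x,y) log₂ P(x,y). Per-cell terms -P(x,y)·log₂P(x,y):
  X=0: 0.11288, 0.48057, 0.51422
  X=1: 0.18575, 0.00000, 0.33219
  X=2: 0.39711, 0.33219, 0.33219
  (cells with P = 0 contribute 0)
Sum of the 9 terms: H(X,Y) = 2.6871 bits

Marginal of Y (column sums):
  P(Y=0) = 1/50 + 1/25 + 7/50 = 1/5
  P(Y=1) = 11/50 + 0 + 1/10 = 8/25
  P(Y=2) = 7/25 + 1/10 + 1/10 = 12/25
H(Y) = -[(1/5)·log₂(1/5) + (8/25)·log₂(8/25) + (12/25)·log₂(12/25)]
  = 0.46439 + 0.52603 + 0.50827 = 1.4987 bits

H(X|Y) = H(X,Y) - H(Y) = 2.6871 - 1.4987 = 1.1884 bits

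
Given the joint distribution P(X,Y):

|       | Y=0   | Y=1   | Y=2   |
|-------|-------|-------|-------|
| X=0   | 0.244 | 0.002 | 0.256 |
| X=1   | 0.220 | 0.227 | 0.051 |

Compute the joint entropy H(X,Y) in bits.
2.2029 bits

H(X,Y) = -Σ_{x,y} P(x,y) log₂ P(x,y). Per-cell terms -P(x,y)·log₂P(x,y):
  X=0: 0.4966, 0.0179, 0.5032
  X=1: 0.4806, 0.4856, 0.2190
Sum of the 6 terms: H(X,Y) = 2.2029 bits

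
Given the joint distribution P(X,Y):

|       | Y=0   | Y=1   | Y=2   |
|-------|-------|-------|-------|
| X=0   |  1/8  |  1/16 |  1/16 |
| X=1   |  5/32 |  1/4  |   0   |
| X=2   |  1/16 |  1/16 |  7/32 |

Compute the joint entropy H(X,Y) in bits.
2.7731 bits

H(X,Y) = -Σ_{x,y} P(x,y) log₂ P(x,y). Per-cell terms -P(x,y)·log₂P(x,y):
  X=0: 0.37500, 0.25000, 0.25000
  X=1: 0.41845, 0.50000, 0.00000
  X=2: 0.25000, 0.25000, 0.47964
  (cells with P = 0 contribute 0)
Sum of the 9 terms: H(X,Y) = 2.7731 bits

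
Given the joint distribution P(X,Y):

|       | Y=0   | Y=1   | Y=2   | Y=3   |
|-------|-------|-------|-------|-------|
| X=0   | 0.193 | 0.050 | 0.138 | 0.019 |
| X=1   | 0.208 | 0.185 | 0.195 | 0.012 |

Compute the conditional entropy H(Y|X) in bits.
1.6642 bits

H(Y|X) = H(X,Y) - H(X)

H(X,Y) = -Σ_{x,y} P(x,y) log₂ P(x,y). Per-cell terms -P(x,y)·log₂P(x,y):
  X=0: 0.45805, 0.21610, 0.39430, 0.10864
  X=1: 0.47119, 0.45036, 0.45990, 0.07657
Sum of the 8 terms: H(X,Y) = 2.63511 bits

Marginal of X (row sums):
  P(X=0) = 0.193 + 0.050 + 0.138 + 0.019 = 0.400
  P(X=1) = 0.208 + 0.185 + 0.195 + 0.012 = 0.600
H(X) = -[0.400·log₂(0.400) + 0.600·log₂(0.600)]
  = 0.52877 + 0.44218 = 0.97095 bits

H(Y|X) = H(X,Y) - H(X) = 2.63511 - 0.97095 = 1.6642 bits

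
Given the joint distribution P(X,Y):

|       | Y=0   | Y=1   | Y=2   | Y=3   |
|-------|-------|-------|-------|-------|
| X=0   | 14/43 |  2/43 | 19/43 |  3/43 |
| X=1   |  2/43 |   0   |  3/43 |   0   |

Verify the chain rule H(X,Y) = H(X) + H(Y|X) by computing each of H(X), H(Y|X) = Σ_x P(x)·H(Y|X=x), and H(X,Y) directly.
H(X) = 0.5186 bits, H(Y|X) = 1.4769 bits, H(X,Y) = 1.9955 bits

Marginal of X (row sums):
  P(X=0) = 14/43 + 2/43 + 19/43 + 3/43 = 38/43
  P(X=1) = 2/43 + 0 + 3/43 + 0 = 5/43
H(X) = -[(38/43)·log₂(38/43) + (5/43)·log₂(5/43)]
  = 0.15760 + 0.36097 = 0.5186 bits

H(Y|X) = Σ_x P(x)·H(Y|X=x):
  X=0: P(X=0) = 38/43, P(Y|X=0) = (7/19, 1/19, 1/2, 3/38) → H(Y|X=0) = 1.54349
  X=1: P(X=1) = 5/43, P(Y|X=1) = (2/5, 0, 3/5, 0) → H(Y|X=1) = 0.97095
H(Y|X) = (38/43)·1.54349 + (5/43)·0.97095 = 1.4769 bits

H(X,Y) = -Σ_{x,y} P(x,y) log₂ P(x,y). Per-cell terms -P(x,y)·log₂P(x,y):
  X=0: 0.52709, 0.20587, 0.52066, 0.26800
  X=1: 0.20587, 0.00000, 0.26800, 0.00000
  (cells with P = 0 contribute 0)
Sum of the 8 terms: H(X,Y) = 1.9955 bits

Chain rule check:
  H(X) + H(Y|X) = 0.5186 + 1.4769 = 1.9955 bits
  H(X,Y) = 1.9955 bits
✓ Chain rule verified.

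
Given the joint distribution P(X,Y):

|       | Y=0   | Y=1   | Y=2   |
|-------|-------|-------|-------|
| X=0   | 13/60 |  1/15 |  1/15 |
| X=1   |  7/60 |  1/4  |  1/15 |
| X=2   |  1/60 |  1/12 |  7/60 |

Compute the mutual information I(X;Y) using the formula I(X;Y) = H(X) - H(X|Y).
0.2100 bits

I(X;Y) = H(X) - H(X|Y)

Marginal of X (row sums):
  P(X=0) = 13/60 + 1/15 + 1/15 = 7/20
  P(X=1) = 7/60 + 1/4 + 1/15 = 13/30
  P(X=2) = 1/60 + 1/12 + 7/60 = 13/60
H(X) = -[(7/20)·log₂(7/20) + (13/30)·log₂(13/30) + (13/60)·log₂(13/60)]
  = 0.5301 + 0.5228 + 0.4781 = 1.5310 bits

Marginal of Y (column sums):
  P(Y=0) = 13/60 + 7/60 + 1/60 = 7/20
  P(Y=1) = 1/15 + 1/4 + 1/12 = 2/5
  P(Y=2) = 1/15 + 1/15 + 7/60 = 1/4
H(X|Y) = Σ_y P(y)·H(X|Y=y):
  Y=0: P(Y=0) = 7/20, P(X|Y=0) = (13/21, 1/3, 1/21) → H(X|Y=0) = 1.1658
  Y=1: P(Y=1) = 2/5, P(X|Y=1) = (1/6, 5/8, 5/24) → H(X|Y=1) = 1.3261
  Y=2: P(Y=2) = 1/4, P(X|Y=2) = (4/15, 4/15, 7/15) → H(X|Y=2) = 1.5301
H(X|Y) = (7/20)·1.1658 + (2/5)·1.3261 + (1/4)·1.5301 = 1.3210 bits

I(X;Y) = H(X) - H(X|Y) = 1.5310 - 1.3210 = 0.2100 bits

Cross-check via I(X;Y) = H(X) + H(Y) - H(X,Y): computing H(Y) from the column sums and H(X,Y) from the 9 cells in the same way gives H(Y) = 1.5589 bits and H(X,Y) = 2.8799 bits, so
I(X;Y) = 1.5310 + 1.5589 - 2.8799 = 0.2100 bits ✓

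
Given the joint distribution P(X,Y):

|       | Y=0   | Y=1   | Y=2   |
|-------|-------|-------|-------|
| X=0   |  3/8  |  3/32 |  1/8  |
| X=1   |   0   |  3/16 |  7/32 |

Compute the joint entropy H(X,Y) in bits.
2.1583 bits

H(X,Y) = -Σ_{x,y} P(x,y) log₂ P(x,y). Per-cell terms -P(x,y)·log₂P(x,y):
  X=0: 0.53064, 0.32016, 0.37500
  X=1: 0.00000, 0.45282, 0.47964
  (cells with P = 0 contribute 0)
Sum of the 6 terms: H(X,Y) = 2.1583 bits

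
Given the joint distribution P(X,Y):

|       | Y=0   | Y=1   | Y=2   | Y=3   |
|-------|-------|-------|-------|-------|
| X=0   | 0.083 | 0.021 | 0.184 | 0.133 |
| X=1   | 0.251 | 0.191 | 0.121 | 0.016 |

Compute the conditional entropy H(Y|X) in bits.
1.6905 bits

H(Y|X) = H(X,Y) - H(X)

H(X,Y) = -Σ_{x,y} P(x,y) log₂ P(x,y). Per-cell terms -P(x,y)·log₂P(x,y):
  X=0: 0.29803, 0.11704, 0.44937, 0.38710
  X=1: 0.50055, 0.45618, 0.36868, 0.09545
Sum of the 8 terms: H(X,Y) = 2.6724 bits

Marginal of X (row sums):
  P(X=0) = 0.083 + 0.021 + 0.184 + 0.133 = 0.421
  P(X=1) = 0.251 + 0.191 + 0.121 + 0.016 = 0.579
H(X) = -[0.421·log₂(0.421) + 0.579·log₂(0.579)]
  = 0.52545 + 0.45646 = 0.9819 bits

H(Y|X) = H(X,Y) - H(X) = 2.6724 - 0.9819 = 1.6905 bits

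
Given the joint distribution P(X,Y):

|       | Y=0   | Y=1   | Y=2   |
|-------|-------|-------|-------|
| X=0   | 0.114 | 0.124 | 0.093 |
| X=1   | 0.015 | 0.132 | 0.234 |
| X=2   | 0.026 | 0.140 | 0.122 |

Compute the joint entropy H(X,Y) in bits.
2.9204 bits

H(X,Y) = -Σ_{x,y} P(x,y) log₂ P(x,y). Per-cell terms -P(x,y)·log₂P(x,y):
  X=0: 0.35715, 0.37344, 0.31868
  X=1: 0.09088, 0.38562, 0.49033
  X=2: 0.13690, 0.39711, 0.37028
Sum of the 9 terms: H(X,Y) = 2.9204 bits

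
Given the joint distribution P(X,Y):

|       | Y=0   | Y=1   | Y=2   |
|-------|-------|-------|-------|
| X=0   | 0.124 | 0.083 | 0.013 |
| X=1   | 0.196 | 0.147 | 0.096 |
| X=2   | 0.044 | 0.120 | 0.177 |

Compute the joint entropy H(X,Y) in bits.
2.9524 bits

H(X,Y) = -Σ_{x,y} P(x,y) log₂ P(x,y). Per-cell terms -P(x,y)·log₂P(x,y):
  X=0: 0.3734, 0.2980, 0.0814
  X=1: 0.4608, 0.4066, 0.3246
  X=2: 0.1983, 0.3671, 0.4422
Sum of the 9 terms: H(X,Y) = 2.9524 bits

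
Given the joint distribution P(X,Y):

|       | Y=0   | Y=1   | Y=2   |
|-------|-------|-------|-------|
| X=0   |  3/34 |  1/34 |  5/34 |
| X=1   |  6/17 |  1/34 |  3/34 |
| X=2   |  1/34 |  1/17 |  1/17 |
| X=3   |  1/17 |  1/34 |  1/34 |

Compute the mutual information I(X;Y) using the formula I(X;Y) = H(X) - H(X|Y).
0.1839 bits

I(X;Y) = H(X) - H(X|Y)

Marginal of X (row sums):
  P(X=0) = 3/34 + 1/34 + 5/34 = 9/34
  P(X=1) = 6/17 + 1/34 + 3/34 = 8/17
  P(X=2) = 1/34 + 1/17 + 1/17 = 5/34
  P(X=3) = 1/17 + 1/34 + 1/34 = 2/17
H(X) = -[(9/34)·log₂(9/34) + (8/17)·log₂(8/17) + (5/34)·log₂(5/34) + (2/17)·log₂(2/17)]
  = 0.50758 + 0.51175 + 0.40670 + 0.36323 = 1.7893 bits

Marginal of Y (column sums):
  P(Y=0) = 3/34 + 6/17 + 1/34 + 1/17 = 9/17
  P(Y=1) = 1/34 + 1/34 + 1/17 + 1/34 = 5/34
  P(Y=2) = 5/34 + 3/34 + 1/17 + 1/34 = 11/34
H(X|Y) = Σ_y P(y)·H(X|Y=y):
  Y=0: P(Y=0) = 9/17, P(X|Y=0) = (1/6, 2/3, 1/18, 1/9) → H(X|Y=0) = 1.40468
  Y=1: P(Y=1) = 5/34, P(X|Y=1) = (1/5, 1/5, 2/5, 1/5) → H(X|Y=1) = 1.92193
  Y=2: P(Y=2) = 11/34, P(X|Y=2) = (5/11, 3/11, 2/11, 1/11) → H(X|Y=2) = 1.78993
H(X|Y) = (9/17)·1.40468 + (5/34)·1.92193 + (11/34)·1.78993 = 1.6054 bits

I(X;Y) = H(X) - H(X|Y) = 1.7893 - 1.6054 = 0.1839 bits

Cross-check via I(X;Y) = H(X) + H(Y) - H(X,Y): computing H(Y) from the column sums and H(X,Y) from the 12 cells in the same way gives H(Y) = 1.4192 bits and H(X,Y) = 3.0246 bits, so
I(X;Y) = 1.7893 + 1.4192 - 3.0246 = 0.1839 bits ✓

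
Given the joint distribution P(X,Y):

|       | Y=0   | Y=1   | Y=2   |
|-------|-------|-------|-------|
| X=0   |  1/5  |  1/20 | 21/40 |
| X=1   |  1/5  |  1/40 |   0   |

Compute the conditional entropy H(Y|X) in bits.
0.9968 bits

H(Y|X) = H(X,Y) - H(X)

H(X,Y) = -Σ_{x,y} P(x,y) log₂ P(x,y). Per-cell terms -P(x,y)·log₂P(x,y):
  X=0: 0.46439, 0.21610, 0.48805
  X=1: 0.46439, 0.13305, 0.00000
  (cells with P = 0 contribute 0)
Sum of the 6 terms: H(X,Y) = 1.7660 bits

Marginal of X (row sums):
  P(X=0) = 1/5 + 1/20 + 21/40 = 31/40
  P(X=1) = 1/5 + 1/40 + 0 = 9/40
H(X) = -[(31/40)·log₂(31/40) + (9/40)·log₂(9/40)]
  = 0.28499 + 0.48420 = 0.7692 bits

H(Y|X) = H(X,Y) - H(X) = 1.7660 - 0.7692 = 0.9968 bits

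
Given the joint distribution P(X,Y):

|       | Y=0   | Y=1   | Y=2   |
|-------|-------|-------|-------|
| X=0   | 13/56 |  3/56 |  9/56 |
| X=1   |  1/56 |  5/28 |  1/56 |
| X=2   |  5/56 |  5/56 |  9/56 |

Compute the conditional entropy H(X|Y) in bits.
1.2522 bits

H(X|Y) = H(X,Y) - H(Y)

H(X,Y) = -Σ_{x,y} P(x,y) log₂ P(x,y). Per-cell terms -P(x,y)·log₂P(x,y):
  X=0: 0.4891, 0.2262, 0.4239
  X=1: 0.1037, 0.4438, 0.1037
  X=2: 0.3112, 0.3112, 0.4239
Sum of the 9 terms: H(X,Y) = 2.8367 bits

Marginal of Y (column sums):
  P(Y=0) = 13/56 + 1/56 + 5/56 = 19/56
  P(Y=1) = 3/56 + 5/28 + 5/56 = 9/28
  P(Y=2) = 9/56 + 1/56 + 9/56 = 19/56
H(Y) = -[(19/56)·log₂(19/56) + (9/28)·log₂(9/28) + (19/56)·log₂(19/56)]
  = 0.5291 + 0.5263 + 0.5291 = 1.5845 bits

H(X|Y) = H(X,Y) - H(Y) = 2.8367 - 1.5845 = 1.2522 bits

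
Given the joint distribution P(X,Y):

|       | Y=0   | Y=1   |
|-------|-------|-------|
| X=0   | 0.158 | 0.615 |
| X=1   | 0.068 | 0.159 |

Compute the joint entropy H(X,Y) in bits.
1.5375 bits

H(X,Y) = -Σ_{x,y} P(x,y) log₂ P(x,y). Per-cell terms -P(x,y)·log₂P(x,y):
  X=0: 0.42060, 0.43133
  X=1: 0.26373, 0.42181
Sum of the 4 terms: H(X,Y) = 1.5375 bits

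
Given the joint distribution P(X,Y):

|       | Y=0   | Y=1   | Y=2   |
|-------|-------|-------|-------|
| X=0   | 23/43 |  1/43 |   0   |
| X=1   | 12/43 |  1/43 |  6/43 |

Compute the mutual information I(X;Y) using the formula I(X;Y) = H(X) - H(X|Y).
0.1887 bits

I(X;Y) = H(X) - H(X|Y)

Marginal of X (row sums):
  P(X=0) = 23/43 + 1/43 + 0 = 24/43
  P(X=1) = 12/43 + 1/43 + 6/43 = 19/43
H(X) = -[(24/43)·log₂(24/43) + (19/43)·log₂(19/43)]
  = 0.46956 + 0.52066 = 0.99022 bits

Marginal of Y (column sums):
  P(Y=0) = 23/43 + 12/43 = 35/43
  P(Y=1) = 1/43 + 1/43 = 2/43
  P(Y=2) = 0 + 6/43 = 6/43
H(X|Y) = Σ_y P(y)·H(X|Y=y):
  Y=0: P(Y=0) = 35/43, P(X|Y=0) = (23/35, 12/35) → H(X|Y=0) = 0.92753
  Y=1: P(Y=1) = 2/43, P(X|Y=1) = (1/2, 1/2) → H(X|Y=1) = 1.00000
  Y=2: P(Y=2) = 6/43, P(X|Y=2) = (0, 1) → H(X|Y=2) = 0.00000
H(X|Y) = (35/43)·0.92753 + (2/43)·1.00000 + (6/43)·0.00000 = 0.80148 bits

I(X;Y) = H(X) - H(X|Y) = 0.99022 - 0.80148 = 0.1887 bits

Cross-check via I(X;Y) = H(X) + H(Y) - H(X,Y): computing H(Y) from the column sums and H(X,Y) from the 6 cells in the same way gives H(Y) = 0.84406 bits and H(X,Y) = 1.64554 bits, so
I(X;Y) = 0.99022 + 0.84406 - 1.64554 = 0.1887 bits ✓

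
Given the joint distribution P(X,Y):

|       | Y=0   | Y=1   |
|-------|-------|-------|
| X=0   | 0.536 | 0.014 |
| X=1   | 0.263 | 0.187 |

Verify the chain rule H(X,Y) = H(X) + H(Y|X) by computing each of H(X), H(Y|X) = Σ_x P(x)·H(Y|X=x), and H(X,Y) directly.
H(X) = 0.9928 bits, H(Y|X) = 0.5348 bits, H(X,Y) = 1.5276 bits

Marginal of X (row sums):
  P(X=0) = 0.536 + 0.014 = 0.550
  P(X=1) = 0.263 + 0.187 = 0.450
H(X) = -[0.550·log₂(0.550) + 0.450·log₂(0.450)]
  = 0.47437 + 0.51840 = 0.9928 bits

H(Y|X) = Σ_x P(x)·H(Y|X=x):
  X=0: P(X=0) = 0.550, P(Y|X=0) = (268/275, 7/275) → H(Y|X=0) = 0.17106
  X=1: P(X=1) = 0.450, P(Y|X=1) = (263/450, 187/450) → H(Y|X=1) = 0.97933
H(Y|X) = 0.550·0.17106 + 0.450·0.97933 = 0.5348 bits

H(X,Y) = -Σ_{x,y} P(x,y) log₂ P(x,y). Per-cell terms -P(x,y)·log₂P(x,y):
  X=0: 0.48224, 0.08622
  X=1: 0.50677, 0.45233
Sum of the 4 terms: H(X,Y) = 1.5276 bits

Chain rule check:
  H(X) + H(Y|X) = 0.9928 + 0.5348 = 1.5276 bits
  H(X,Y) = 1.5276 bits
✓ Chain rule verified.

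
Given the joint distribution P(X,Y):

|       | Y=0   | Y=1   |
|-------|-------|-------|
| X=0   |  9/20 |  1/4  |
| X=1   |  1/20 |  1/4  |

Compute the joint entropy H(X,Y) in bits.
1.7345 bits

H(X,Y) = -Σ_{x,y} P(x,y) log₂ P(x,y). Per-cell terms -P(x,y)·log₂P(x,y):
  X=0: 0.5184, 0.5000
  X=1: 0.2161, 0.5000
Sum of the 4 terms: H(X,Y) = 1.7345 bits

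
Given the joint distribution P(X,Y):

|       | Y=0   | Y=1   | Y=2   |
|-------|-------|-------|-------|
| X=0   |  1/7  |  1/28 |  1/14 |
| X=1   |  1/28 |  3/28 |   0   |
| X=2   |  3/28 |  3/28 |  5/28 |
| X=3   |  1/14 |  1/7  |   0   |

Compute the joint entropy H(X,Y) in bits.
3.1690 bits

H(X,Y) = -Σ_{x,y} P(x,y) log₂ P(x,y). Per-cell terms -P(x,y)·log₂P(x,y):
  X=0: 0.40105, 0.17169, 0.27195
  X=1: 0.17169, 0.34526, 0.00000
  X=2: 0.34526, 0.34526, 0.44383
  X=3: 0.27195, 0.40105, 0.00000
  (cells with P = 0 contribute 0)
Sum of the 12 terms: H(X,Y) = 3.1690 bits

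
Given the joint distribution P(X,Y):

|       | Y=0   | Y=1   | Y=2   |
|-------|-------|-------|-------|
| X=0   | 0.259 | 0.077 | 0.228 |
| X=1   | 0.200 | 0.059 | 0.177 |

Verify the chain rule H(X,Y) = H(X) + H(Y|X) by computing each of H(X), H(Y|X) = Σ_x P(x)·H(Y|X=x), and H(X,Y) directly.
H(X) = 0.9881 bits, H(Y|X) = 1.4352 bits, H(X,Y) = 2.4234 bits

Marginal of X (row sums):
  P(X=0) = 0.259 + 0.077 + 0.228 = 0.564
  P(X=1) = 0.200 + 0.059 + 0.177 = 0.436
H(X) = -[0.564·log₂(0.564) + 0.436·log₂(0.436)]
  = 0.465995 + 0.522154 = 0.9881 bits

H(Y|X) = Σ_x P(x)·H(Y|X=x):
  X=0: P(X=0) = 0.564, P(Y|X=0) = (259/564, 77/564, 19/47) → H(Y|X=0) = 1.436014
  X=1: P(X=1) = 0.436, P(Y|X=1) = (50/109, 59/436, 177/436) → H(Y|X=1) = 1.434209
H(Y|X) = 0.564·1.436014 + 0.436·1.434209 = 1.4352 bits

H(X,Y) = -Σ_{x,y} P(x,y) log₂ P(x,y). Per-cell terms -P(x,y)·log₂P(x,y):
  X=0: 0.504785, 0.284823, 0.486300
  X=1: 0.464386, 0.240905, 0.442178
Sum of the 6 terms: H(X,Y) = 2.4234 bits

Chain rule check:
  H(X) + H(Y|X) = 0.9881 + 1.4352 = 2.4233 bits
  H(X,Y) = 2.4234 bits
✓ Chain rule verified (Δ = 0.0001 is 4-dp rounding noise: each of the three values was rounded independently).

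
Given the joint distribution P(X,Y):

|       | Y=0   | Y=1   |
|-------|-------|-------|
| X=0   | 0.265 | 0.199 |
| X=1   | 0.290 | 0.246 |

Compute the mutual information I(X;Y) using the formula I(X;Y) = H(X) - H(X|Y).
0.0007 bits

I(X;Y) = H(X) - H(X|Y)

Marginal of X (row sums):
  P(X=0) = 0.265 + 0.199 = 0.464
  P(X=1) = 0.290 + 0.246 = 0.536
H(X) = -[0.464·log₂(0.464) + 0.536·log₂(0.536)]
  = 0.51402 + 0.48224 = 0.9963 bits

Marginal of Y (column sums):
  P(Y=0) = 0.265 + 0.290 = 0.555
  P(Y=1) = 0.199 + 0.246 = 0.445
H(X|Y) = Σ_y P(y)·H(X|Y=y):
  Y=0: P(Y=0) = 0.555, P(X|Y=0) = (53/111, 58/111) → H(X|Y=0) = 0.99854
  Y=1: P(Y=1) = 0.445, P(X|Y=1) = (199/445, 246/445) → H(X|Y=1) = 0.99194
H(X|Y) = 0.555·0.99854 + 0.445·0.99194 = 0.9956 bits

I(X;Y) = H(X) - H(X|Y) = 0.9963 - 0.9956 = 0.0007 bits

Cross-check via I(X;Y) = H(X) + H(Y) - H(X,Y): computing H(Y) from the column sums and H(X,Y) from the 4 cells in the same way gives H(Y) = 0.9913 bits and H(X,Y) = 1.9869 bits, so
I(X;Y) = 0.9963 + 0.9913 - 1.9869 = 0.0007 bits ✓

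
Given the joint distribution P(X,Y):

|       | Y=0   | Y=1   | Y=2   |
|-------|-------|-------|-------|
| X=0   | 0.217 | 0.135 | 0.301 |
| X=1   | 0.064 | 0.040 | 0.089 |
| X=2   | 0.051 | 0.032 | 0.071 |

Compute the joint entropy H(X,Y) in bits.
2.7887 bits

H(X,Y) = -Σ_{x,y} P(x,y) log₂ P(x,y). Per-cell terms -P(x,y)·log₂P(x,y):
  X=0: 0.4783, 0.3900, 0.5214
  X=1: 0.2538, 0.1858, 0.3106
  X=2: 0.2190, 0.1589, 0.2709
Sum of the 9 terms: H(X,Y) = 2.7887 bits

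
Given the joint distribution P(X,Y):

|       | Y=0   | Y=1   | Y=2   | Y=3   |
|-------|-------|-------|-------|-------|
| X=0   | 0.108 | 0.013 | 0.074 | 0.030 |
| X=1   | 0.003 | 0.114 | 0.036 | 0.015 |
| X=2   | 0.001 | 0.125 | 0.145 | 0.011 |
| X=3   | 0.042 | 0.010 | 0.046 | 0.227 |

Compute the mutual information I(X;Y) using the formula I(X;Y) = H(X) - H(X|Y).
0.6045 bits

I(X;Y) = H(X) - H(X|Y)

Marginal of X (row sums):
  P(X=0) = 0.108 + 0.013 + 0.074 + 0.030 = 0.225
  P(X=1) = 0.003 + 0.114 + 0.036 + 0.015 = 0.168
  P(X=2) = 0.001 + 0.125 + 0.145 + 0.011 = 0.282
  P(X=3) = 0.042 + 0.010 + 0.046 + 0.227 = 0.325
H(X) = -[0.225·log₂(0.225) + 0.168·log₂(0.168) + 0.282·log₂(0.282) + 0.325·log₂(0.325)]
  = 0.484201 + 0.432342 + 0.514998 + 0.526984 = 1.958525 bits

Marginal of Y (column sums):
  P(Y=0) = 0.108 + 0.003 + 0.001 + 0.042 = 0.154
  P(Y=1) = 0.013 + 0.114 + 0.125 + 0.010 = 0.262
  P(Y=2) = 0.074 + 0.036 + 0.145 + 0.046 = 0.301
  P(Y=3) = 0.030 + 0.015 + 0.011 + 0.227 = 0.283
H(X|Y) = Σ_y P(y)·H(X|Y=y):
  Y=0: P(Y=0) = 0.154, P(X|Y=0) = (54/77, 3/154, 1/154, 3/11) → H(X|Y=0) = 1.028085
  Y=1: P(Y=1) = 0.262, P(X|Y=1) = (13/262, 57/131, 125/262, 5/131) → H(X|Y=1) = 1.426562
  Y=2: P(Y=2) = 0.301, P(X|Y=2) = (74/301, 36/301, 145/301, 46/301) → H(X|Y=2) = 1.785821
  Y=3: P(Y=3) = 0.283, P(X|Y=3) = (30/283, 15/283, 11/283, 227/283) → H(X|Y=3) = 1.005116
H(X|Y) = 0.154·1.028085 + 0.262·1.426562 + 0.301·1.785821 + 0.283·1.005116 = 1.354064 bits

I(X;Y) = H(X) - H(X|Y) = 1.958525 - 1.354064 = 0.6045 bits

Cross-check via I(X;Y) = H(X) + H(Y) - H(X,Y): computing H(Y) from the column sums and H(X,Y) from the 16 cells in the same way gives H(Y) = 1.958685 bits and H(X,Y) = 3.312749 bits, so
I(X;Y) = 1.958525 + 1.958685 - 3.312749 = 0.6045 bits ✓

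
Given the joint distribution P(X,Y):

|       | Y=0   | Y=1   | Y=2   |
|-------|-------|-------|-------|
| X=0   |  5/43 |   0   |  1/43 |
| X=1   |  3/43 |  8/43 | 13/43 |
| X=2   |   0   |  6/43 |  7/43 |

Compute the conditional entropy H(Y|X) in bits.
1.1633 bits

H(Y|X) = H(X,Y) - H(X)

H(X,Y) = -Σ_{x,y} P(x,y) log₂ P(x,y). Per-cell terms -P(x,y)·log₂P(x,y):
  X=0: 0.36097, 0.00000, 0.12619
  X=1: 0.26800, 0.45140, 0.52176
  X=2: 0.00000, 0.39646, 0.42633
  (cells with P = 0 contribute 0)
Sum of the 9 terms: H(X,Y) = 2.5511 bits

Marginal of X (row sums):
  P(X=0) = 5/43 + 0 + 1/43 = 6/43
  P(X=1) = 3/43 + 8/43 + 13/43 = 24/43
  P(X=2) = 0 + 6/43 + 7/43 = 13/43
H(X) = -[(6/43)·log₂(6/43) + (24/43)·log₂(24/43) + (13/43)·log₂(13/43)]
  = 0.39646 + 0.46956 + 0.52176 = 1.3878 bits

H(Y|X) = H(X,Y) - H(X) = 2.5511 - 1.3878 = 1.1633 bits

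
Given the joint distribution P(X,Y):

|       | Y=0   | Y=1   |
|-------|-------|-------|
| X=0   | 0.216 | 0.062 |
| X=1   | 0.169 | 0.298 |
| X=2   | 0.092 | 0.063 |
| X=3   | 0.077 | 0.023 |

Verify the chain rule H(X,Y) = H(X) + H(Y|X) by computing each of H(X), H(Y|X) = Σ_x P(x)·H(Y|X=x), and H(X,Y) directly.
H(X) = 1.7755 bits, H(Y|X) = 0.8827 bits, H(X,Y) = 2.6582 bits

Marginal of X (row sums):
  P(X=0) = 0.216 + 0.062 = 0.278
  P(X=1) = 0.169 + 0.298 = 0.467
  P(X=2) = 0.092 + 0.063 = 0.155
  P(X=3) = 0.077 + 0.023 = 0.100
H(X) = -[0.278·log₂(0.278) + 0.467·log₂(0.467) + 0.155·log₂(0.155) + 0.100·log₂(0.100)]
  = 0.51342 + 0.51300 + 0.41690 + 0.33219 = 1.7755 bits

H(Y|X) = Σ_x P(x)·H(Y|X=x):
  X=0: P(X=0) = 0.278, P(Y|X=0) = (108/139, 31/139) → H(Y|X=0) = 0.76565
  X=1: P(X=1) = 0.467, P(Y|X=1) = (169/467, 298/467) → H(Y|X=1) = 0.94424
  X=2: P(X=2) = 0.155, P(Y|X=2) = (92/155, 63/155) → H(Y|X=2) = 0.97460
  X=3: P(X=3) = 0.100, P(Y|X=3) = (77/100, 23/100) → H(Y|X=3) = 0.77801
H(Y|X) = 0.278·0.76565 + 0.467·0.94424 + 0.155·0.97460 + 0.100·0.77801 = 0.8827 bits

H(X,Y) = -Σ_{x,y} P(x,y) log₂ P(x,y). Per-cell terms -P(x,y)·log₂P(x,y):
  X=0: 0.47755, 0.24872
  X=1: 0.43347, 0.52049
  X=2: 0.31668, 0.25128
  X=3: 0.28482, 0.12517
Sum of the 8 terms: H(X,Y) = 2.6582 bits

Chain rule check:
  H(X) + H(Y|X) = 1.7755 + 0.8827 = 2.6582 bits
  H(X,Y) = 2.6582 bits
✓ Chain rule verified.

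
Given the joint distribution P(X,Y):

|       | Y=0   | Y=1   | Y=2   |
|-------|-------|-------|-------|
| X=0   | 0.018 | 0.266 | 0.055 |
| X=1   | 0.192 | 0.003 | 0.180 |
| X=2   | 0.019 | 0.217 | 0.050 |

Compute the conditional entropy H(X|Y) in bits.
1.0643 bits

H(X|Y) = H(X,Y) - H(Y)

H(X,Y) = -Σ_{x,y} P(x,y) log₂ P(x,y). Per-cell terms -P(x,y)·log₂P(x,y):
  X=0: 0.10433, 0.50819, 0.23014
  X=1: 0.45712, 0.02514, 0.44531
  X=2: 0.10864, 0.47832, 0.21610
Sum of the 9 terms: H(X,Y) = 2.5733 bits

Marginal of Y (column sums):
  P(Y=0) = 0.018 + 0.192 + 0.019 = 0.229
  P(Y=1) = 0.266 + 0.003 + 0.217 = 0.486
  P(Y=2) = 0.055 + 0.180 + 0.050 = 0.285
H(Y) = -[0.229·log₂(0.229) + 0.486·log₂(0.486) + 0.285·log₂(0.285)]
  = 0.48699 + 0.50591 + 0.51613 = 1.5090 bits

H(X|Y) = H(X,Y) - H(Y) = 2.5733 - 1.5090 = 1.0643 bits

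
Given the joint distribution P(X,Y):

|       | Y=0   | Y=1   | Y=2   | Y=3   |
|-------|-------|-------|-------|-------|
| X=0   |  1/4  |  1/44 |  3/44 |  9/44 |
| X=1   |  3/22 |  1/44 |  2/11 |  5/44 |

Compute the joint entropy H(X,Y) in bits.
2.6763 bits

H(X,Y) = -Σ_{x,y} P(x,y) log₂ P(x,y). Per-cell terms -P(x,y)·log₂P(x,y):
  X=0: 0.50000, 0.12408, 0.26417, 0.46831
  X=1: 0.39197, 0.12408, 0.44717, 0.35653
Sum of the 8 terms: H(X,Y) = 2.6763 bits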